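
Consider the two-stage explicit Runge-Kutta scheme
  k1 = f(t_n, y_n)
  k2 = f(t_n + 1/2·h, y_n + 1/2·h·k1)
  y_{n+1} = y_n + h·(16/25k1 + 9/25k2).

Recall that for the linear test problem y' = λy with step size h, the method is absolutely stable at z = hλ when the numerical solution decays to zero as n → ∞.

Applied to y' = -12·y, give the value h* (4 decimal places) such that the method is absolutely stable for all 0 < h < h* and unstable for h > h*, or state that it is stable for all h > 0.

(-5.5556,0); λ=-12 ⇒ h* = (50/9)/12 = 0.4630.

On y'=λy, z=hλ:
  k1=λy_n ⇒ h·k1=z·y_n;  k2=λ(1+1/2z)y_n ⇒ h·k2=z(1+1/2z)y_n
  y_{n+1}/y_n = 1 + 16/25z + 9/25z(1+1/2z) = 1 + z + 9/50z²
  R(z) = 1 + z + 9/50z².

Solve |R(x)|<1 on ℝ⁻.
x=-0.83: |R|=0.2940
R=1: x+9/50x²=0 ⇒ x=−50/9=-5.5556; min R=1−1/(4·9/50)=-0.3889>−1
Confirm numerically:
  x=-5.048: |R|=0.53881 <1
  x=-4.621: |R|=0.22266 <1
  x=-3.885: |R|=0.16822 <1
  x=-2.236: |R|=0.33605 <1
  x=-6.130: |R|=1.63384 >1
  x=-5.661: |R|=1.10745 >1
  x=-5.626: |R|=1.07134 >1
Interval (-5.5556, 0).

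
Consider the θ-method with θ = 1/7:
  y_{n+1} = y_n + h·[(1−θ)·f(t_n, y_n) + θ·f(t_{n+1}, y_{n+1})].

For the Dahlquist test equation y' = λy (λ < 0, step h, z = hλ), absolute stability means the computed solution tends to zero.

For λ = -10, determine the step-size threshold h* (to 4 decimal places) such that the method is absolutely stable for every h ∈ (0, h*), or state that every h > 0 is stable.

Set f=λy, z=hλ:
  y_{n+1} = y_n + z·[6/7·y_n + 1/7·y_{n+1}] ⇒ (1 − 1/7z)y_{n+1} = (1 + 6/7z)y_n
  R(z) = (1 + 6/7z)/(1 − 1/7z).

Solve |R(x)|<1 on ℝ⁻.
x=-1.35: |R|=0.1317
R=−1: 1+6/7x = −1+1/7x ⇒ -5/7x=2 ⇒ x=2/(-5/7)=-2.8000
Confirm numerically:
  x=-2.262: |R|=0.70957 <1
  x=-2.027: |R|=0.57184 <1
  x=-1.963: |R|=0.53308 <1
  x=-3.396: |R|=1.28665 >1
  x=-3.103: |R|=1.14996 >1
  x=-2.922: |R|=1.06148 >1
Stable set (-2.8000, 0).

(-2.8000,0); λ=-10 ⇒ h* = (14/5)/10 = 0.2800.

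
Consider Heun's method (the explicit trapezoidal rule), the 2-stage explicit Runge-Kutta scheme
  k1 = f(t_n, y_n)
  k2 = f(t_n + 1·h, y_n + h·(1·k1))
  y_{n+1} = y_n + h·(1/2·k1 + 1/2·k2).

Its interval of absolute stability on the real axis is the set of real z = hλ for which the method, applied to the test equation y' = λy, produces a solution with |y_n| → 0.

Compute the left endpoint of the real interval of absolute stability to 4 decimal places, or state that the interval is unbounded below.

On y'=λy, z=hλ:
  order 2, 2-stage ⇒ R(z)=1+z+z^2/2
  (e.g. R(-1.25)=0.53125, |R|=0.53125)

Boundary: |R(x)|=1, x<0.
x=-1.25: |R|=0.5312
|R(-2)|=1.0000 |R(-1.98)|=0.9802 |R(-0.76)|=0.5288
Bisect:
  x_lo=-2.6129 |R|=1.8006  x_hi=-0.2677 |R|=0.7681
  mid=-1.44030 |R|=0.59693 →hi
  mid=-2.02657 |R|=1.02693 →lo
  mid=-1.73344 |R|=0.76896 →hi
  mid=-1.88000 |R|=0.88720 →hi
  mid=-1.95329 |R|=0.95438 →hi
  mid=-1.98993 |R|=0.98998 →hi
  mid=-2.00825 |R|=1.00829 →lo
  mid=-1.99909 |R|=0.99909 →hi
  mid=-2.00367 |R|=1.00368 →lo
  ...
  [-2.00009,-1.99995] ⇒ x*=-2.0000
Stable set (-2.0000, 0).

z* = -2.0000.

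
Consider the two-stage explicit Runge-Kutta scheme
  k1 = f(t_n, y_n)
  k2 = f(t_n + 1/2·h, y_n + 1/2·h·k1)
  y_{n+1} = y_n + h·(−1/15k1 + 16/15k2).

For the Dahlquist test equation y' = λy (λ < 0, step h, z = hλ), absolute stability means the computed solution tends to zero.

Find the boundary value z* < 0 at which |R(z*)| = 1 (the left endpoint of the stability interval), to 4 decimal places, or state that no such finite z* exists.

Test eqn y'=λy, z=hλ:
  k1=λy_n ⇒ h·k1=z·y_n;  k2=λ(1+1/2z)y_n ⇒ h·k2=z(1+1/2z)y_n
  y_{n+1}/y_n = 1 − 1/15z + 16/15z(1+1/2z) = 1 + z + 8/15z²
  so R(z) = 1 + z + 8/15z².

Need |R(x)|<1, x<0.
x=-0.64: |R|=0.5785
R=1: x+8/15x²=0 ⇒ x=−15/8=-1.8750; min R=1−1/(4·8/15)=0.5312>−1
Confirm numerically:
  x=-1.648: |R|=0.80048 <1
  x=-1.608: |R|=0.77102 <1
  x=-0.996: |R|=0.53308 <1
  x=-2.427: |R|=1.71451 >1
  x=-2.048: |R|=1.18896 >1
Interval (-1.8750, 0).

left endpoint -1.8750.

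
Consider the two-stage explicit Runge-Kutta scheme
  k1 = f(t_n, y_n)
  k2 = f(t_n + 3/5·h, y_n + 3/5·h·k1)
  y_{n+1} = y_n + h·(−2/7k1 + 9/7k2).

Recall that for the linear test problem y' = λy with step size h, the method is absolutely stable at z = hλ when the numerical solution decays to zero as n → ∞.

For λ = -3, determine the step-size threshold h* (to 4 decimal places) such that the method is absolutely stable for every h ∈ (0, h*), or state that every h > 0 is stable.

On y'=λy, z=hλ:
  k1=λy_n ⇒ h·k1=z·y_n;  k2=λ(1+3/5z)y_n ⇒ h·k2=z(1+3/5z)y_n
  y_{n+1}/y_n = 1 − 2/7z + 9/7z(1+3/5z) = 1 + z + 27/35z²
  Hence R(z) = 1 + z + 27/35z².

Need |R(x)|<1, x<0.
x=-1.51: |R|=1.2489
R=1: x+27/35x²=0 ⇒ x=−35/27=-1.2963; min R=1−1/(4·27/35)=0.6759>−1
Confirm numerically:
  x=-1.173: |R|=0.88843 <1
  x=-0.694: |R|=0.67755 <1
  x=-0.639: |R|=0.67599 <1
  x=-1.890: |R|=1.86562 >1
  x=-1.336: |R|=1.04092 >1
Stable set (-1.2963, 0).

(-1.2963,0); λ=-3 ⇒ h* = (35/27)/3 = 0.4321.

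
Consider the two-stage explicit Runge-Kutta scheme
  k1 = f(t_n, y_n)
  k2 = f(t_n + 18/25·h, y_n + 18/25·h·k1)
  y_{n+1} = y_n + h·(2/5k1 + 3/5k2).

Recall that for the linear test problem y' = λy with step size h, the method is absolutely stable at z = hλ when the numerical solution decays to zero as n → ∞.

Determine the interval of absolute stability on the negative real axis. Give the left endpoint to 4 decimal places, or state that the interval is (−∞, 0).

(-2.3148, 0).

On y'=λy, z=hλ:
  k1=λy_n ⇒ h·k1=z·y_n;  k2=λ(1+18/25z)y_n ⇒ h·k2=z(1+18/25z)y_n
  y_{n+1}/y_n = 1 + 2/5z + 3/5z(1+18/25z) = 1 + z + 54/125z²
  Hence R(z) = 1 + z + 54/125z².

Find x<0 with |R(x)|<1.
x=-0.42: |R|=0.6562
R=1: x+54/125x²=0 ⇒ x=−125/54=-2.3148; min R=1−1/(4·54/125)=0.4213>−1
Confirm numerically:
  x=-2.011: |R|=0.73606 <1
  x=-1.618: |R|=0.51294 <1
  x=-1.004: |R|=0.43146 <1
  x=-0.989: |R|=0.43355 <1
  x=-2.694: |R|=1.44130 >1
  x=-2.581: |R|=1.29679 >1
Stable set (-2.3148, 0).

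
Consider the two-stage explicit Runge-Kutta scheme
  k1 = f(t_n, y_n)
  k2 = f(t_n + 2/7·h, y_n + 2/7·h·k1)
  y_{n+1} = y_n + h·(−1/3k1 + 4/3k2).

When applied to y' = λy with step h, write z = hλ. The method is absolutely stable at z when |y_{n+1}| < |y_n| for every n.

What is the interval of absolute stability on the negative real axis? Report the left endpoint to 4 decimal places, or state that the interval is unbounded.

(-2.6250, 0).

Set f=λy, z=hλ:
  k1=λy_n ⇒ h·k1=z·y_n;  k2=λ(1+2/7z)y_n ⇒ h·k2=z(1+2/7z)y_n
  y_{n+1}/y_n = 1 − 1/3z + 4/3z(1+2/7z) = 1 + z + 8/21z²
  Hence R(z) = 1 + z + 8/21z².

Boundary: |R(x)|=1, x<0.
x=-0.79: |R|=0.4478
R=1: x+8/21x²=0 ⇒ x=−21/8=-2.6250; min R=1−1/(4·8/21)=0.3438>−1
Confirm numerically:
  x=-2.443: |R|=0.83062 <1
  x=-1.860: |R|=0.45794 <1
  x=-1.550: |R|=0.36524 <1
  x=-1.403: |R|=0.34687 <1
  x=-3.107: |R|=1.57050 >1
  x=-3.083: |R|=1.53791 >1
  x=-2.657: |R|=1.03239 >1
So |R|<1 on (-2.6250, 0).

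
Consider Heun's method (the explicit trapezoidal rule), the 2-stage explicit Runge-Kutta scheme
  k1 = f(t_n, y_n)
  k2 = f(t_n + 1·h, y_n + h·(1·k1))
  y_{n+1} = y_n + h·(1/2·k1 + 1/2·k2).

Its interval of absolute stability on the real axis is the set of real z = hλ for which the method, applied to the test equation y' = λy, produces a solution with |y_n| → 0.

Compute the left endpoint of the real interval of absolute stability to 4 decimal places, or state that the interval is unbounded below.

Set f=λy, z=hλ:
  order 2, 2-stage ⇒ R(z)=1+z+z^2/2
  (e.g. R(-1.33)=0.55445, |R|=0.55445)

Boundary: |R(x)|=1, x<0.
x=-1.33: |R|=0.5544
|R(-1.78)|=0.8042 |R(-1.53)|=0.6404 |R(-0.83)|=0.5145
Bisect:
  x_lo=-2.6573 |R|=1.8733  x_hi=-0.0941 |R|=0.9103
  mid=-1.37571 |R|=0.57058 →hi
  mid=-2.01650 |R|=1.01663 →lo
  mid=-1.69610 |R|=0.74228 →hi
  mid=-1.85630 |R|=0.86663 →hi
  mid=-1.93640 |R|=0.93842 →hi
  mid=-1.97645 |R|=0.97673 →hi
  mid=-1.99647 |R|=0.99648 →hi
  mid=-2.00649 |R|=1.00651 →lo
  mid=-2.00148 |R|=1.00148 →lo
  ...
  [-2.00007,-1.99992] ⇒ x*=-2.0000
Stable set (-2.0000, 0).

z* = -2.0000.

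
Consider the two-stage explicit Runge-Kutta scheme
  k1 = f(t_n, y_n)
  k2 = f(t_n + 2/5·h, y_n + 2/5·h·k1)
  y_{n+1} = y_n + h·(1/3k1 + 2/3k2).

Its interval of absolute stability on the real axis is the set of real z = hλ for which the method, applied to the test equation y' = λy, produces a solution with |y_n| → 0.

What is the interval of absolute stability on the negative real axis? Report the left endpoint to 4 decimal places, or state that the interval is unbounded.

z∈(-3.7500,0).

With y'=λy (z=hλ):
  k1=λy_n ⇒ h·k1=z·y_n;  k2=λ(1+2/5z)y_n ⇒ h·k2=z(1+2/5z)y_n
  y_{n+1}/y_n = 1 + 1/3z + 2/3z(1+2/5z) = 1 + z + 4/15z²
  Hence R(z) = 1 + z + 4/15z².

Solve |R(x)|<1 on ℝ⁻.
x=-1.72: |R|=0.0689
R=1: x+4/15x²=0 ⇒ x=−15/4=-3.7500; min R=1−1/(4·4/15)=0.0625>−1
Confirm numerically:
  x=-3.336: |R|=0.63171 <1
  x=-2.451: |R|=0.15097 <1
  x=-1.686: |R|=0.07203 <1
  x=-4.174: |R|=1.47194 >1
  x=-3.828: |R|=1.07962 >1
Interval (-3.7500, 0).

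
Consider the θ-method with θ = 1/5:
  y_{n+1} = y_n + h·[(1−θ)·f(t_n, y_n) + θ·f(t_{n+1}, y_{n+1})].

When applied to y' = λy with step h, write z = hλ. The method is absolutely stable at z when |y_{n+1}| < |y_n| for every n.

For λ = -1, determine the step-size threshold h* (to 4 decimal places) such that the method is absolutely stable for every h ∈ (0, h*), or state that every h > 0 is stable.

With y'=λy (z=hλ):
  y_{n+1} = y_n + z·[4/5·y_n + 1/5·y_{n+1}] ⇒ (1 − 1/5z)y_{n+1} = (1 + 4/5z)y_n
  so R(z) = (1 + 4/5z)/(1 − 1/5z).

Need |R(x)|<1, x<0.
x=-0.65: |R|=0.4248
R=−1: 1+4/5x = −1+1/5x ⇒ -3/5x=2 ⇒ x=2/(-3/5)=-3.3333
Confirm numerically:
  x=-2.982: |R|=0.86795 <1
  x=-2.383: |R|=0.61384 <1
  x=-2.064: |R|=0.46093 <1
  x=-2.058: |R|=0.45792 <1
  x=-3.747: |R|=1.14188 >1
  x=-3.436: |R|=1.03651 >1
So |R|<1 on (-3.3333, 0).

(-3.3333,0); λ=-1 ⇒ h* = (10/3)/1 = 3.3333.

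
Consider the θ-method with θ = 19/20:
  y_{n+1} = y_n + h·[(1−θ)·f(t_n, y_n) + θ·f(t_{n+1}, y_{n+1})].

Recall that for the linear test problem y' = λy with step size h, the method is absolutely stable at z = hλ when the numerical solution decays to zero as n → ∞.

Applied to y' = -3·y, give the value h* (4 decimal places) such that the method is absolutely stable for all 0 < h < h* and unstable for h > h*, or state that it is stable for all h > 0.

interval (−∞, 0). Any h>0 works for λ=-3.

With y'=λy (z=hλ):
  y_{n+1} = y_n + z·[1/20·y_n + 19/20·y_{n+1}] ⇒ (1 − 19/20z)y_{n+1} = (1 + 1/20z)y_n
  ⇒ R(z) = (1 + 1/20z)/(1 − 19/20z).

Need |R(x)|<1, x<0.
x=-0.39: |R|=0.7154
x=-2: |R|=0.3103
x=-10: |R|=0.0476
x=-100: |R|=0.0417
θ=19/20≥1/2 ⇒ |1+1/20x|<|1−19/20x| ∀x<0 ⇒ unbounded interval.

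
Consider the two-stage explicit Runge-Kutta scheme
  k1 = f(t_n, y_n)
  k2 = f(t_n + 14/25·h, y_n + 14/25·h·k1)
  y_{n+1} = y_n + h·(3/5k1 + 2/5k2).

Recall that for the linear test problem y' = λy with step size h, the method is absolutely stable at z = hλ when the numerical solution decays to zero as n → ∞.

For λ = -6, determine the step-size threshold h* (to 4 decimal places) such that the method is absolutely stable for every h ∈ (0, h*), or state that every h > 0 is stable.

(-4.4643,0); λ=-6 ⇒ h* = (125/28)/6 = 0.7440.

With y'=λy (z=hλ):
  k1=λy_n ⇒ h·k1=z·y_n;  k2=λ(1+14/25z)y_n ⇒ h·k2=z(1+14/25z)y_n
  y_{n+1}/y_n = 1 + 3/5z + 2/5z(1+14/25z) = 1 + z + 28/125z²
  ⇒ R(z) = 1 + z + 28/125z².

Solve |R(x)|<1 on ℝ⁻.
x=-1.09: |R|=0.1761
R=1: x+28/125x²=0 ⇒ x=−125/28=-4.4643; min R=1−1/(4·28/125)=-0.1161>−1
Confirm numerically:
  x=-4.358: |R|=0.89624 <1
  x=-3.603: |R|=0.30488 <1
  x=-2.392: |R|=0.11035 <1
  x=-2.024: |R|=0.10637 <1
  x=-4.685: |R|=1.23163 >1
  x=-4.589: |R|=1.12820 >1
So |R|<1 on (-4.4643, 0).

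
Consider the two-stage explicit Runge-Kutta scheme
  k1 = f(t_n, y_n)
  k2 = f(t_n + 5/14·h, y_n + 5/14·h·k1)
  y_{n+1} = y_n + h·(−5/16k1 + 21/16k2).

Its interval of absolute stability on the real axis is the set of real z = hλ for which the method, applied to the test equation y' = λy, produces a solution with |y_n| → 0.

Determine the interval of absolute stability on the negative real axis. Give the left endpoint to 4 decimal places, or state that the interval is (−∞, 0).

z∈(-2.1333,0).

With y'=λy (z=hλ):
  k1=λy_n ⇒ h·k1=z·y_n;  k2=λ(1+5/14z)y_n ⇒ h·k2=z(1+5/14z)y_n
  y_{n+1}/y_n = 1 − 5/16z + 21/16z(1+5/14z) = 1 + z + 15/32z²
  Hence R(z) = 1 + z + 15/32z².

Boundary: |R(x)|=1, x<0.
x=-1.11: |R|=0.4675
R=1: x+15/32x²=0 ⇒ x=−32/15=-2.1333; min R=1−1/(4·15/32)=0.4667>−1
Confirm numerically:
  x=-2.060: |R|=0.92919 <1
  x=-2.006: |R|=0.88027 <1
  x=-1.728: |R|=0.67168 <1
  x=-0.939: |R|=0.47431 <1
  x=-2.607: |R|=1.57884 >1
  x=-2.417: |R|=1.32139 >1
  x=-2.225: |R|=1.09561 >1
Stable set (-2.1333, 0).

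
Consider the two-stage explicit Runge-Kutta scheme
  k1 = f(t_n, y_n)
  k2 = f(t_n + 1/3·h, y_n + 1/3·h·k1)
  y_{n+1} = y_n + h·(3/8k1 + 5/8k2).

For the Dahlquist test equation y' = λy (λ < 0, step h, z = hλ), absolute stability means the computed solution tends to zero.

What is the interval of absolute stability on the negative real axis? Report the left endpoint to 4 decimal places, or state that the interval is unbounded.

With y'=λy (z=hλ):
  k1=λy_n ⇒ h·k1=z·y_n;  k2=λ(1+1/3z)y_n ⇒ h·k2=z(1+1/3z)y_n
  y_{n+1}/y_n = 1 + 3/8z + 5/8z(1+1/3z) = 1 + z + 5/24z²
  so R(z) = 1 + z + 5/24z².

Boundary: |R(x)|=1, x<0.
x=-0.47: |R|=0.5760
R=1: x+5/24x²=0 ⇒ x=−24/5=-4.8000; min R=1−1/(4·5/24)=-0.2000>−1
Confirm numerically:
  x=-4.542: |R|=0.75587 <1
  x=-3.808: |R|=0.21301 <1
  x=-3.586: |R|=0.09304 <1
  x=-5.316: |R|=1.57147 >1
  x=-5.289: |R|=1.53882 >1
  x=-4.919: |R|=1.12195 >1
So |R|<1 on (-4.8000, 0).

(-4.8000, 0).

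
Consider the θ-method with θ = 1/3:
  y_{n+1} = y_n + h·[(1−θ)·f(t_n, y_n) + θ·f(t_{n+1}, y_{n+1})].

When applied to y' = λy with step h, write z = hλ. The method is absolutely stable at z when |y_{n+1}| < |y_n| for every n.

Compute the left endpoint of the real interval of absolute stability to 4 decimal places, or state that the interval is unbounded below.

Test eqn y'=λy, z=hλ:
  y_{n+1} = y_n + z·[2/3·y_n + 1/3·y_{n+1}] ⇒ (1 − 1/3z)y_{n+1} = (1 + 2/3z)y_n
  Hence R(z) = (1 + 2/3z)/(1 − 1/3z).

Need |R(x)|<1, x<0.
x=-0.36: |R|=0.6786
R=−1: 1+2/3x = −1+1/3x ⇒ -1/3x=2 ⇒ x=2/(-1/3)=-6.0000
Confirm numerically:
  x=-5.341: |R|=0.92099 <1
  x=-4.598: |R|=0.81548 <1
  x=-3.695: |R|=0.65571 <1
  x=-3.160: |R|=0.53896 <1
  x=-6.366: |R|=1.03908 >1
  x=-6.332: |R|=1.03558 >1
So |R|<1 on (-6.0000, 0).

left endpoint -6.0000.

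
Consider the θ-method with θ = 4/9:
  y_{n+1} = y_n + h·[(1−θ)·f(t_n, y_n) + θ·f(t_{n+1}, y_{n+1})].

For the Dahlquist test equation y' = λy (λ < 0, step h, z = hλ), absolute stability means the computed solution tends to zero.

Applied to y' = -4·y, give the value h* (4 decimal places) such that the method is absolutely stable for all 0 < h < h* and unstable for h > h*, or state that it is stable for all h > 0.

(-18.0000,0); λ=-4 ⇒ h* = (18)/4 = 4.5000.

With y'=λy (z=hλ):
  y_{n+1} = y_n + z·[5/9·y_n + 4/9·y_{n+1}] ⇒ (1 − 4/9z)y_{n+1} = (1 + 5/9z)y_n
  ⇒ R(z) = (1 + 5/9z)/(1 − 4/9z).

Solve |R(x)|<1 on ℝ⁻.
x=-0.59: |R|=0.5326
R=−1: 1+5/9x = −1+4/9x ⇒ -1/9x=2 ⇒ x=2/(-1/9)=-18.0000
Confirm numerically:
  x=-14.034: |R|=0.93911 <1
  x=-9.728: |R|=0.82735 <1
  x=-9.090: |R|=0.80357 <1
  x=-18.427: |R|=1.00516 >1
  x=-18.058: |R|=1.00071 >1
So |R|<1 on (-18.0000, 0).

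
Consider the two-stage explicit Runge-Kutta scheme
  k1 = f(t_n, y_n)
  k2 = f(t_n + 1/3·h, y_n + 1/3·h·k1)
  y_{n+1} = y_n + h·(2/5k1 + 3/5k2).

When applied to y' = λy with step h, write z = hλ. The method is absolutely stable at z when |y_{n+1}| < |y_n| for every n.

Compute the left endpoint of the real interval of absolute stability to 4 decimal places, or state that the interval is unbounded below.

Set f=λy, z=hλ:
  k1=λy_n ⇒ h·k1=z·y_n;  k2=λ(1+1/3z)y_n ⇒ h·k2=z(1+1/3z)y_n
  y_{n+1}/y_n = 1 + 2/5z + 3/5z(1+1/3z) = 1 + z + 1/5z²
  Hence R(z) = 1 + z + 1/5z².

Need |R(x)|<1, x<0.
x=-0.46: |R|=0.5823
R=1: x+1/5x²=0 ⇒ x=−5=-5.0000; min R=1−1/(4·1/5)=-0.2500>−1
Confirm numerically:
  x=-4.807: |R|=0.81445 <1
  x=-3.962: |R|=0.17749 <1
  x=-3.765: |R|=0.07005 <1
  x=-5.557: |R|=1.61905 >1
  x=-5.529: |R|=1.58497 >1
Interval (-5.0000, 0).

z* = -5.0000.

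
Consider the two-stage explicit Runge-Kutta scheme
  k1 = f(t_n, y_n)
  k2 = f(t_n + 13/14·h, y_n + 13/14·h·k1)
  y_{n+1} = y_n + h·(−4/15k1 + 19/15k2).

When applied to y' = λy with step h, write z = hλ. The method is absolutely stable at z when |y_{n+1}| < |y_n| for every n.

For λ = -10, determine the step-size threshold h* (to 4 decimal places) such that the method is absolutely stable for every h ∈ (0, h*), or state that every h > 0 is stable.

(-0.8502,0); λ=-10 ⇒ h* = (210/247)/10 = 0.0850.

Set f=λy, z=hλ:
  k1=λy_n ⇒ h·k1=z·y_n;  k2=λ(1+13/14z)y_n ⇒ h·k2=z(1+13/14z)y_n
  y_{n+1}/y_n = 1 − 4/15z + 19/15z(1+13/14z) = 1 + z + 247/210z²
  ⇒ R(z) = 1 + z + 247/210z².

Solve |R(x)|<1 on ℝ⁻.
x=-1.16: |R|=1.4227
R=1: x+247/210x²=0 ⇒ x=−210/247=-0.8502; min R=1−1/(4·247/210)=0.7874>−1
Confirm numerically:
  x=-0.634: |R|=0.83878 <1
  x=-0.625: |R|=0.83445 <1
  x=-0.552: |R|=0.80639 <1
  x=-0.433: |R|=0.78752 <1
  x=-1.340: |R|=1.77197 >1
  x=-1.234: |R|=1.55705 >1
Stable set (-0.8502, 0).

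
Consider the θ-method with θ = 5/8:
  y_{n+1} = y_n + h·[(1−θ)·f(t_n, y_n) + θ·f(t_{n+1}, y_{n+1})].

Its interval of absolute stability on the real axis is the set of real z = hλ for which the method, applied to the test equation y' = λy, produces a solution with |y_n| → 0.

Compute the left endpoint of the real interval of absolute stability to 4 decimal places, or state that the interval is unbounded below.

(−∞, 0) — no finite endpoint.

Set f=λy, z=hλ:
  y_{n+1} = y_n + z·[3/8·y_n + 5/8·y_{n+1}] ⇒ (1 − 5/8z)y_{n+1} = (1 + 3/8z)y_n
  R(z) = (1 + 3/8z)/(1 − 5/8z).

Need |R(x)|<1, x<0.
x=-1.56: |R|=0.2101
x=-2: |R|=0.1111
x=-10: |R|=0.3793
x=-100: |R|=0.5748
θ=5/8≥1/2 ⇒ |1+3/8x|<|1−5/8x| ∀x<0 ⇒ unbounded interval.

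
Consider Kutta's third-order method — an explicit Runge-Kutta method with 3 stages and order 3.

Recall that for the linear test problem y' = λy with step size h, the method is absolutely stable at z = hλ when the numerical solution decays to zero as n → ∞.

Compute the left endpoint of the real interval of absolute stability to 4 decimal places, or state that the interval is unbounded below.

left endpoint -2.5127.

Test eqn y'=λy, z=hλ:
  order 3, 3-stage ⇒ R(z)=1+z+z^2/2+z^3/6
  (e.g. R(-1.7)=-0.07383, |R|=0.07383)

Need |R(x)|<1, x<0.
x=-1.7: |R|=0.0738
|R(-1.48)|=0.0749 |R(-0.72)|=0.4770 |R(-0.52)|=0.5918
Bisect:
  x_lo=-3.1073 |R|=2.2799  x_hi=-0.0942 |R|=0.9101
  mid=-1.60074 |R|=0.00317 →hi
  mid=-2.35401 |R|=0.75739 →hi
  mid=-2.73064 |R|=1.39589 →lo
  mid=-2.54232 |R|=1.04930 →lo
  mid=-2.44816 |R|=0.89693 →hi
  mid=-2.49524 |R|=0.97145 →hi
  mid=-2.51878 |R|=1.00995 →lo
  mid=-2.50701 |R|=0.99060 →hi
  mid=-2.51290 |R|=1.00025 →lo
  ...
  [-2.51290,-2.51271] ⇒ x*=-2.5127
So |R|<1 on (-2.5127, 0).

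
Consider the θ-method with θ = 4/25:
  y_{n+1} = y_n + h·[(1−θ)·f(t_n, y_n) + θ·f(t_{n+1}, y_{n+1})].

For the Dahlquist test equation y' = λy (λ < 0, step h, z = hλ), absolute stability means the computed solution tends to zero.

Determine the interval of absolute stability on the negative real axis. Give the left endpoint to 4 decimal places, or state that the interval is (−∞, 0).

(-2.9412, 0).

With y'=λy (z=hλ):
  y_{n+1} = y_n + z·[21/25·y_n + 4/25·y_{n+1}] ⇒ (1 − 4/25z)y_{n+1} = (1 + 21/25z)y_n
  so R(z) = (1 + 21/25z)/(1 − 4/25z).

Solve |R(x)|<1 on ℝ⁻.
x=-1.19: |R|=0.0003
R=−1: 1+21/25x = −1+4/25x ⇒ -17/25x=2 ⇒ x=2/(-17/25)=-2.9412
Confirm numerically:
  x=-2.717: |R|=0.89375 <1
  x=-2.169: |R|=0.61020 <1
  x=-1.949: |R|=0.48570 <1
  x=-1.523: |R|=0.22459 <1
  x=-3.387: |R|=1.19661 >1
  x=-3.307: |R|=1.16268 >1
So |R|<1 on (-2.9412, 0).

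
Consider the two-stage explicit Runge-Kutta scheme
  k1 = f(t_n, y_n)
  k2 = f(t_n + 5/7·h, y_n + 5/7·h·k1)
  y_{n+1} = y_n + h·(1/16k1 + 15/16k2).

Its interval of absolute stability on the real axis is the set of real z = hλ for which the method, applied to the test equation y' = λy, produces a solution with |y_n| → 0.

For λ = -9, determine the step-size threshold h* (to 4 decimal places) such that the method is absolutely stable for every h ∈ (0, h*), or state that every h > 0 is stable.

(-1.4933,0); λ=-9 ⇒ h* = (112/75)/9 = 0.1659.

With y'=λy (z=hλ):
  k1=λy_n ⇒ h·k1=z·y_n;  k2=λ(1+5/7z)y_n ⇒ h·k2=z(1+5/7z)y_n
  y_{n+1}/y_n = 1 + 1/16z + 15/16z(1+5/7z) = 1 + z + 75/112z²
  R(z) = 1 + z + 75/112z².

Find x<0 with |R(x)|<1.
x=-1.42: |R|=0.9303
R=1: x+75/112x²=0 ⇒ x=−112/75=-1.4933; min R=1−1/(4·75/112)=0.6267>−1
Confirm numerically:
  x=-1.355: |R|=0.87448 <1
  x=-0.983: |R|=0.66407 <1
  x=-0.633: |R|=0.63532 <1
  x=-2.056: |R|=1.77467 >1
  x=-2.031: |R|=1.73125 >1
Stable set (-1.4933, 0).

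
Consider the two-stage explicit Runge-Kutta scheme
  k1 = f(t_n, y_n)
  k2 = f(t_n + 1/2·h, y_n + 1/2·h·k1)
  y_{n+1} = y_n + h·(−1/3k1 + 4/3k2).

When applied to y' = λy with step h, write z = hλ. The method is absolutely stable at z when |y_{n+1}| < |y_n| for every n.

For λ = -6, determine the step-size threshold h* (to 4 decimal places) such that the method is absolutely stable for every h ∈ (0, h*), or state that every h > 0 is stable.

Set f=λy, z=hλ:
  k1=λy_n ⇒ h·k1=z·y_n;  k2=λ(1+1/2z)y_n ⇒ h·k2=z(1+1/2z)y_n
  y_{n+1}/y_n = 1 − 1/3z + 4/3z(1+1/2z) = 1 + z + 2/3z²
  ⇒ R(z) = 1 + z + 2/3z².

Need |R(x)|<1, x<0.
x=-1.65: |R|=1.1650
R=1: x+2/3x²=0 ⇒ x=−3/2=-1.5000; min R=1−1/(4·2/3)=0.6250>−1
Confirm numerically:
  x=-1.426: |R|=0.92965 <1
  x=-1.418: |R|=0.92248 <1
  x=-0.865: |R|=0.63382 <1
  x=-0.841: |R|=0.63052 <1
  x=-2.011: |R|=1.68508 >1
  x=-1.960: |R|=1.60107 >1
  x=-1.901: |R|=1.50820 >1
Stable set (-1.5000, 0).

(-1.5000,0); λ=-6 ⇒ h* = (3/2)/6 = 0.2500.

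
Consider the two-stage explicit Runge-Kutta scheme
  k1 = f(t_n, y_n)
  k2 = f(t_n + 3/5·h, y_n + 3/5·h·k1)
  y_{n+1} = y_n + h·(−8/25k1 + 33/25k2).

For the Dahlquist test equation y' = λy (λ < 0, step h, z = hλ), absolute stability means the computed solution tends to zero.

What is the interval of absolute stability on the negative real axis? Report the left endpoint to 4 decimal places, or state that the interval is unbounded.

z∈(-1.2626,0).

On y'=λy, z=hλ:
  k1=λy_n ⇒ h·k1=z·y_n;  k2=λ(1+3/5z)y_n ⇒ h·k2=z(1+3/5z)y_n
  y_{n+1}/y_n = 1 − 8/25z + 33/25z(1+3/5z) = 1 + z + 99/125z²
  ⇒ R(z) = 1 + z + 99/125z².

Boundary: |R(x)|=1, x<0.
x=-1: |R|=0.7920
R=1: x+99/125x²=0 ⇒ x=−125/99=-1.2626; min R=1−1/(4·99/125)=0.6843>−1
Confirm numerically:
  x=-0.990: |R|=0.78624 <1
  x=-0.847: |R|=0.72119 <1
  x=-0.717: |R|=0.69016 <1
  x=-1.377: |R|=1.12473 >1
  x=-1.356: |R|=1.10028 >1
Stable set (-1.2626, 0).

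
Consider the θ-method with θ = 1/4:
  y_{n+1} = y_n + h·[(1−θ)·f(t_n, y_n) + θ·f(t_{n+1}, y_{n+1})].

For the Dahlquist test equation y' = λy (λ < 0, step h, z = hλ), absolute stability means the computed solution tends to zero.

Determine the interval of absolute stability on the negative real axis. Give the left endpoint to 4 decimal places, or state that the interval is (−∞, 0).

(-4.0000, 0).

With y'=λy (z=hλ):
  y_{n+1} = y_n + z·[3/4·y_n + 1/4·y_{n+1}] ⇒ (1 − 1/4z)y_{n+1} = (1 + 3/4z)y_n
  R(z) = (1 + 3/4z)/(1 − 1/4z).

Find x<0 with |R(x)|<1.
x=-0.34: |R|=0.6866
R=−1: 1+3/4x = −1+1/4x ⇒ -1/2x=2 ⇒ x=2/(-1/2)=-4.0000
Confirm numerically:
  x=-3.594: |R|=0.89307 <1
  x=-3.131: |R|=0.75628 <1
  x=-2.403: |R|=0.50117 <1
  x=-1.988: |R|=0.32799 <1
  x=-4.280: |R|=1.06763 >1
  x=-4.258: |R|=1.06248 >1
Interval (-4.0000, 0).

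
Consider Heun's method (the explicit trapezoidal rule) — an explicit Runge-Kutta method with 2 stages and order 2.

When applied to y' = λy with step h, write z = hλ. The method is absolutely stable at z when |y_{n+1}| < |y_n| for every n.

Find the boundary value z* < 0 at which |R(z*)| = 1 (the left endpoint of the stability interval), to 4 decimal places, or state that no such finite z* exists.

On y'=λy, z=hλ:
  order 2, 2-stage ⇒ R(z)=1+z+z^2/2
  (e.g. R(-1.39)=0.57605, |R|=0.57605)

Solve |R(x)|<1 on ℝ⁻.
x=-1.39: |R|=0.5760
|R(-2.16)|=1.1728 |R(-1.63)|=0.6985 |R(-1.61)|=0.6861
Bisect:
  x_lo=-2.6608 |R|=1.8791  x_hi=-0.2231 |R|=0.8018
  mid=-1.44196 |R|=0.59766 →hi
  mid=-2.05138 |R|=1.05270 →lo
  mid=-1.74667 |R|=0.77876 →hi
  mid=-1.89903 |R|=0.90412 →hi
  mid=-1.97520 |R|=0.97551 →hi
  mid=-2.01329 |R|=1.01338 →lo
  mid=-1.99425 |R|=0.99427 →hi
  ...
  [-2.00005,-1.99990] ⇒ x*=-2.0000
So |R|<1 on (-2.0000, 0).

left endpoint -2.0000.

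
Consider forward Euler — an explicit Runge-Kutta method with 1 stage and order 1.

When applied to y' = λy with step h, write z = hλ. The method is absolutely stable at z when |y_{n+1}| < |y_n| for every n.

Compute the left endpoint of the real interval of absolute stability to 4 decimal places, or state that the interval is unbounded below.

left endpoint -2.0000.

On y'=λy, z=hλ:
  order 1, 1-stage ⇒ R(z)=1+z
  (e.g. R(-1)=0.00000, |R|=0.00000)

Boundary: |R(x)|=1, x<0.
x=-1: |R|=0.0000
|R(-1.71)|=0.7100 |R(-1.43)|=0.4300 |R(-0.81)|=0.1900
Bisect:
  x_lo=-2.8950 |R|=1.8950  x_hi=-0.2094 |R|=0.7906
  mid=-1.55221 |R|=0.55221 →hi
  mid=-2.22359 |R|=1.22359 →lo
  mid=-1.88790 |R|=0.88790 →hi
  mid=-2.05574 |R|=1.05574 →lo
  mid=-1.97182 |R|=0.97182 →hi
  mid=-2.01378 |R|=1.01378 →lo
  mid=-1.99280 |R|=0.99280 →hi
  mid=-2.00329 |R|=1.00329 →lo
  mid=-1.99805 |R|=0.99805 →hi
  mid=-2.00067 |R|=1.00067 →lo
  ...
  [-2.00001,-1.99985] ⇒ x*=-2.0000
Interval (-2.0000, 0).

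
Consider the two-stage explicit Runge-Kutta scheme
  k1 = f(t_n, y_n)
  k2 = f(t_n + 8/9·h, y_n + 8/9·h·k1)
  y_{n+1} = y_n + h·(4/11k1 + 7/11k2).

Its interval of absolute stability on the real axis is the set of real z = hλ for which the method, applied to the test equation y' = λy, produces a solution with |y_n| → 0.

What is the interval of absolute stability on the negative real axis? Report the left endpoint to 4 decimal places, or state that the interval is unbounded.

Set f=λy, z=hλ:
  k1=λy_n ⇒ h·k1=z·y_n;  k2=λ(1+8/9z)y_n ⇒ h·k2=z(1+8/9z)y_n
  y_{n+1}/y_n = 1 + 4/11z + 7/11z(1+8/9z) = 1 + z + 56/99z²
  R(z) = 1 + z + 56/99z².

Solve |R(x)|<1 on ℝ⁻.
x=-1.59: |R|=0.8400
R=1: x+56/99x²=0 ⇒ x=−99/56=-1.7679; min R=1−1/(4·56/99)=0.5580>−1
Confirm numerically:
  x=-1.204: |R|=0.61598 <1
  x=-1.006: |R|=0.56646 <1
  x=-0.913: |R|=0.55851 <1
  x=-2.181: |R|=1.50969 >1
  x=-2.176: |R|=1.50237 >1
  x=-2.107: |R|=1.40420 >1
So |R|<1 on (-1.7679, 0).

(-1.7679, 0).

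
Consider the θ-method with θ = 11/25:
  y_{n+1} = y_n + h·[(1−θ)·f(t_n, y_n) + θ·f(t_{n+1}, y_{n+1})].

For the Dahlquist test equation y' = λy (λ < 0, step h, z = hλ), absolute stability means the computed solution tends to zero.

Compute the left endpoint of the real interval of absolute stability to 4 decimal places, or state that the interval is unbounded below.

left endpoint -16.6667.

With y'=λy (z=hλ):
  y_{n+1} = y_n + z·[14/25·y_n + 11/25·y_{n+1}] ⇒ (1 − 11/25z)y_{n+1} = (1 + 14/25z)y_n
  R(z) = (1 + 14/25z)/(1 − 11/25z).

Find x<0 with |R(x)|<1.
x=-1.14: |R|=0.2408
R=−1: 1+14/25x = −1+11/25x ⇒ -3/25x=2 ⇒ x=2/(-3/25)=-16.6667
Confirm numerically:
  x=-15.373: |R|=0.98001 <1
  x=-14.270: |R|=0.96049 <1
  x=-13.545: |R|=0.94618 <1
  x=-8.117: |R|=0.77557 <1
  x=-17.116: |R|=1.00632 >1
  x=-16.972: |R|=1.00433 >1
So |R|<1 on (-16.6667, 0).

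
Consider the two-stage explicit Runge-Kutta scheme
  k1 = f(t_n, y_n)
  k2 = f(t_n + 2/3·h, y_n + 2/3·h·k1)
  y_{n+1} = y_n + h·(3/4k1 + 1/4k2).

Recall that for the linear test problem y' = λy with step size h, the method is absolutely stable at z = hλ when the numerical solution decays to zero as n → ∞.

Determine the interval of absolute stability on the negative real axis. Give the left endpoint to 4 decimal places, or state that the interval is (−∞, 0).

With y'=λy (z=hλ):
  k1=λy_n ⇒ h·k1=z·y_n;  k2=λ(1+2/3z)y_n ⇒ h·k2=z(1+2/3z)y_n
  y_{n+1}/y_n = 1 + 3/4z + 1/4z(1+2/3z) = 1 + z + 1/6z²
  R(z) = 1 + z + 1/6z².

Solve |R(x)|<1 on ℝ⁻.
x=-1.58: |R|=0.1639
R=1: x+1/6x²=0 ⇒ x=−6=-6.0000; min R=1−1/(4·1/6)=-0.5000>−1
Confirm numerically:
  x=-5.354: |R|=0.42355 <1
  x=-4.789: |R|=0.03342 <1
  x=-3.271: |R|=0.48776 <1
  x=-2.935: |R|=0.49930 <1
  x=-6.590: |R|=1.64802 >1
  x=-6.548: |R|=1.59805 >1
Interval (-6.0000, 0).

(-6.0000, 0).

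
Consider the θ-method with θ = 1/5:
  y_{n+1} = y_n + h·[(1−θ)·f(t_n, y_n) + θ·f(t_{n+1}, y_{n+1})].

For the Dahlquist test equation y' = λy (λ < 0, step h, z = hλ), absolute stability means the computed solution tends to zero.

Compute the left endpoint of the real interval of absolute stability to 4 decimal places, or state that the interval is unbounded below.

left endpoint -3.3333.

With y'=λy (z=hλ):
  y_{n+1} = y_n + z·[4/5·y_n + 1/5·y_{n+1}] ⇒ (1 − 1/5z)y_{n+1} = (1 + 4/5z)y_n
  Hence R(z) = (1 + 4/5z)/(1 − 1/5z).

Find x<0 with |R(x)|<1.
x=-1.65: |R|=0.2406
R=−1: 1+4/5x = −1+1/5x ⇒ -3/5x=2 ⇒ x=2/(-3/5)=-3.3333
Confirm numerically:
  x=-3.312: |R|=0.99230 <1
  x=-3.271: |R|=0.97739 <1
  x=-2.352: |R|=0.59956 <1
  x=-3.749: |R|=1.14253 >1
  x=-3.717: |R|=1.13204 >1
So |R|<1 on (-3.3333, 0).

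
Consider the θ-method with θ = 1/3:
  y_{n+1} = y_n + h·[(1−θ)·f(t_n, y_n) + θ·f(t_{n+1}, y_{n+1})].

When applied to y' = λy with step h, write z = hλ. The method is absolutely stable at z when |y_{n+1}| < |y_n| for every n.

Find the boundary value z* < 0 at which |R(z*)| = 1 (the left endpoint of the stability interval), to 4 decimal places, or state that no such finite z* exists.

Test eqn y'=λy, z=hλ:
  y_{n+1} = y_n + z·[2/3·y_n + 1/3·y_{n+1}] ⇒ (1 − 1/3z)y_{n+1} = (1 + 2/3z)y_n
  Hence R(z) = (1 + 2/3z)/(1 − 1/3z).

Solve |R(x)|<1 on ℝ⁻.
x=-1.21: |R|=0.1378
R=−1: 1+2/3x = −1+1/3x ⇒ -1/3x=2 ⇒ x=2/(-1/3)=-6.0000
Confirm numerically:
  x=-5.475: |R|=0.93805 <1
  x=-3.975: |R|=0.70968 <1
  x=-2.646: |R|=0.40595 <1
  x=-6.481: |R|=1.05073 >1
  x=-6.425: |R|=1.04509 >1
Interval (-6.0000, 0).

left endpoint -6.0000.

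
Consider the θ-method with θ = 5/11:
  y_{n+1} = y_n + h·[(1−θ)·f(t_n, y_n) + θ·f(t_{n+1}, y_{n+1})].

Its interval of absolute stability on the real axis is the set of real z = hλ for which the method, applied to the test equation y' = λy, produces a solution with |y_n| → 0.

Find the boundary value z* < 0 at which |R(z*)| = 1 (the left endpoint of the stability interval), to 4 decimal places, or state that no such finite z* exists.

left endpoint -22.0000.

With y'=λy (z=hλ):
  y_{n+1} = y_n + z·[6/11·y_n + 5/11·y_{n+1}] ⇒ (1 − 5/11z)y_{n+1} = (1 + 6/11z)y_n
  Hence R(z) = (1 + 6/11z)/(1 − 5/11z).

Need |R(x)|<1, x<0.
x=-0.36: |R|=0.6906
R=−1: 1+6/11x = −1+5/11x ⇒ -1/11x=2 ⇒ x=2/(-1/11)=-22.0000
Confirm numerically:
  x=-15.678: |R|=0.92928 <1
  x=-14.793: |R|=0.91518 <1
  x=-14.047: |R|=0.90210 <1
  x=-13.044: |R|=0.88250 <1
  x=-22.351: |R|=1.00286 >1
  x=-22.262: |R|=1.00214 >1
Interval (-22.0000, 0).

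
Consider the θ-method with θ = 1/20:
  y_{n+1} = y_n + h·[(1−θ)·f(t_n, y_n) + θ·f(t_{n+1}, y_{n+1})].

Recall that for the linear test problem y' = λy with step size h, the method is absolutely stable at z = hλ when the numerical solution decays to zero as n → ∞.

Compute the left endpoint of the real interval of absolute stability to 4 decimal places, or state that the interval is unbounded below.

Test eqn y'=λy, z=hλ:
  y_{n+1} = y_n + z·[19/20·y_n + 1/20·y_{n+1}] ⇒ (1 − 1/20z)y_{n+1} = (1 + 19/20z)y_n
  Hence R(z) = (1 + 19/20z)/(1 − 1/20z).

Need |R(x)|<1, x<0.
x=-1.01: |R|=0.0386
R=−1: 1+19/20x = −1+1/20x ⇒ -9/10x=2 ⇒ x=2/(-9/10)=-2.2222
Confirm numerically:
  x=-2.191: |R|=0.97467 <1
  x=-1.876: |R|=0.71512 <1
  x=-1.762: |R|=0.61934 <1
  x=-1.073: |R|=0.01836 <1
  x=-2.416: |R|=1.15560 >1
  x=-2.369: |R|=1.11811 >1
  x=-2.332: |R|=1.08848 >1
Stable set (-2.2222, 0).

left endpoint -2.2222.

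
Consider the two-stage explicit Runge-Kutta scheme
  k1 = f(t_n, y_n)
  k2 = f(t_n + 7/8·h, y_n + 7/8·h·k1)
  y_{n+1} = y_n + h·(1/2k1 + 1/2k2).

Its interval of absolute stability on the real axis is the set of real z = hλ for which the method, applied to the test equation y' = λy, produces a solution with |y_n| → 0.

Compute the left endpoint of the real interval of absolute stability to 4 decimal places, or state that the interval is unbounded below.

On y'=λy, z=hλ:
  k1=λy_n ⇒ h·k1=z·y_n;  k2=λ(1+7/8z)y_n ⇒ h·k2=z(1+7/8z)y_n
  y_{n+1}/y_n = 1 + 1/2z + 1/2z(1+7/8z) = 1 + z + 7/16z²
  ⇒ R(z) = 1 + z + 7/16z².

Boundary: |R(x)|=1, x<0.
x=-1.13: |R|=0.4286
R=1: x+7/16x²=0 ⇒ x=−16/7=-2.2857; min R=1−1/(4·7/16)=0.4286>−1
Confirm numerically:
  x=-2.055: |R|=0.79257 <1
  x=-2.053: |R|=0.79098 <1
  x=-1.460: |R|=0.47257 <1
  x=-2.728: |R|=1.52787 >1
  x=-2.661: |R|=1.43690 >1
Interval (-2.2857, 0).

left endpoint -2.2857.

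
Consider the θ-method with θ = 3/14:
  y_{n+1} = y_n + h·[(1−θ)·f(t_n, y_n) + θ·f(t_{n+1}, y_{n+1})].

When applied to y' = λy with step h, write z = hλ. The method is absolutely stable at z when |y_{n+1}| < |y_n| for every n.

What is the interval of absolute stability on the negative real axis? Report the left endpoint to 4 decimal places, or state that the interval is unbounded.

With y'=λy (z=hλ):
  y_{n+1} = y_n + z·[11/14·y_n + 3/14·y_{n+1}] ⇒ (1 − 3/14z)y_{n+1} = (1 + 11/14z)y_n
  Hence R(z) = (1 + 11/14z)/(1 − 3/14z).

Find x<0 with |R(x)|<1.
x=-1.47: |R|=0.1179
R=−1: 1+11/14x = −1+3/14x ⇒ -4/7x=2 ⇒ x=2/(-4/7)=-3.5000
Confirm numerically:
  x=-2.907: |R|=0.79121 <1
  x=-2.098: |R|=0.44732 <1
  x=-1.758: |R|=0.27695 <1
  x=-4.074: |R|=1.17512 >1
  x=-3.977: |R|=1.14716 >1
  x=-3.572: |R|=1.02330 >1
Interval (-3.5000, 0).

(-3.5000, 0).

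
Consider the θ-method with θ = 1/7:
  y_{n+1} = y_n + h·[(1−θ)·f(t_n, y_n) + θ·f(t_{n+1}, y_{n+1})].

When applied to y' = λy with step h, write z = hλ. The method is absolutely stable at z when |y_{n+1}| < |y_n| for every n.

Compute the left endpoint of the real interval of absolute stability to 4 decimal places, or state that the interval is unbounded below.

Test eqn y'=λy, z=hλ:
  y_{n+1} = y_n + z·[6/7·y_n + 1/7·y_{n+1}] ⇒ (1 − 1/7z)y_{n+1} = (1 + 6/7z)y_n
  R(z) = (1 + 6/7z)/(1 − 1/7z).

Boundary: |R(x)|=1, x<0.
x=-1.53: |R|=0.2556
R=−1: 1+6/7x = −1+1/7x ⇒ -5/7x=2 ⇒ x=2/(-5/7)=-2.8000
Confirm numerically:
  x=-2.185: |R|=0.66522 <1
  x=-1.582: |R|=0.29038 <1
  x=-1.353: |R|=0.13384 <1
  x=-3.386: |R|=1.28211 >1
  x=-3.003: |R|=1.10147 >1
So |R|<1 on (-2.8000, 0).

z* = -2.8000.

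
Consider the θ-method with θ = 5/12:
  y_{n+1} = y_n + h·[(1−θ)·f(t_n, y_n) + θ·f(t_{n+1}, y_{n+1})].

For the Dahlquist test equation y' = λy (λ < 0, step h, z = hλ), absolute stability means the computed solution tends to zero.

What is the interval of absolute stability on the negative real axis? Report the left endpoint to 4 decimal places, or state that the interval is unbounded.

z∈(-12.0000,0).

On y'=λy, z=hλ:
  y_{n+1} = y_n + z·[7/12·y_n + 5/12·y_{n+1}] ⇒ (1 − 5/12z)y_{n+1} = (1 + 7/12z)y_n
  so R(z) = (1 + 7/12z)/(1 − 5/12z).

Boundary: |R(x)|=1, x<0.
x=-1.56: |R|=0.0545
R=−1: 1+7/12x = −1+5/12x ⇒ -1/6x=2 ⇒ x=2/(-1/6)=-12.0000
Confirm numerically:
  x=-10.776: |R|=0.96284 <1
  x=-10.121: |R|=0.93997 <1
  x=-9.811: |R|=0.92829 <1
  x=-7.713: |R|=0.83044 <1
  x=-12.572: |R|=1.01528 >1
  x=-12.187: |R|=1.00513 >1
So |R|<1 on (-12.0000, 0).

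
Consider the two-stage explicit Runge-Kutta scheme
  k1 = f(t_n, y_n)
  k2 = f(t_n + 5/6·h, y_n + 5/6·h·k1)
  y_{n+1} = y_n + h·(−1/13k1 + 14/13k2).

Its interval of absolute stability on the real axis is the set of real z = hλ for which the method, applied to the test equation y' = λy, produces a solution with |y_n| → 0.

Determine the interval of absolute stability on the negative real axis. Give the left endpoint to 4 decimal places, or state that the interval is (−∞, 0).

With y'=λy (z=hλ):
  k1=λy_n ⇒ h·k1=z·y_n;  k2=λ(1+5/6z)y_n ⇒ h·k2=z(1+5/6z)y_n
  y_{n+1}/y_n = 1 − 1/13z + 14/13z(1+5/6z) = 1 + z + 35/39z²
  Hence R(z) = 1 + z + 35/39z².

Need |R(x)|<1, x<0.
x=-1.44: |R|=1.4209
R=1: x+35/39x²=0 ⇒ x=−39/35=-1.1143; min R=1−1/(4·35/39)=0.7214>−1
Confirm numerically:
  x=-0.818: |R|=0.78250 <1
  x=-0.789: |R|=0.76967 <1
  x=-0.676: |R|=0.73411 <1
  x=-1.554: |R|=1.61323 >1
  x=-1.514: |R|=1.54310 >1
Stable set (-1.1143, 0).

z∈(-1.1143,0).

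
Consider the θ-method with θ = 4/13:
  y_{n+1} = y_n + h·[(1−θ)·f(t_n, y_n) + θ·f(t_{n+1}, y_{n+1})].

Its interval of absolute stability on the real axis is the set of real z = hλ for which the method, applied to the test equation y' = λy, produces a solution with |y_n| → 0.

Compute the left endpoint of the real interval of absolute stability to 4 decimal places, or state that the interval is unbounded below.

Test eqn y'=λy, z=hλ:
  y_{n+1} = y_n + z·[9/13·y_n + 4/13·y_{n+1}] ⇒ (1 − 4/13z)y_{n+1} = (1 + 9/13z)y_n
  ⇒ R(z) = (1 + 9/13z)/(1 − 4/13z).

Find x<0 with |R(x)|<1.
x=-1.75: |R|=0.1375
R=−1: 1+9/13x = −1+4/13x ⇒ -5/13x=2 ⇒ x=2/(-5/13)=-5.2000
Confirm numerically:
  x=-4.737: |R|=0.92754 <1
  x=-4.283: |R|=0.84784 <1
  x=-3.543: |R|=0.69509 <1
  x=-2.585: |R|=0.43980 <1
  x=-5.652: |R|=1.06347 >1
  x=-5.622: |R|=1.05946 >1
  x=-5.481: |R|=1.04023 >1
Interval (-5.2000, 0).

left endpoint -5.2000.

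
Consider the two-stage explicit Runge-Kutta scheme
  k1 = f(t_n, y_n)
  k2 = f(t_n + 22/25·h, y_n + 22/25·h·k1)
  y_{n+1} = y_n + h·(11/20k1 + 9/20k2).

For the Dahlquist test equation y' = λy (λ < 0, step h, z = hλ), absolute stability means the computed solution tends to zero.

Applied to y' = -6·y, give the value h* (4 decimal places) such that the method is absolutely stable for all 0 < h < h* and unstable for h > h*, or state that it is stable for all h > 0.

With y'=λy (z=hλ):
  k1=λy_n ⇒ h·k1=z·y_n;  k2=λ(1+22/25z)y_n ⇒ h·k2=z(1+22/25z)y_n
  y_{n+1}/y_n = 1 + 11/20z + 9/20z(1+22/25z) = 1 + z + 99/250z²
  R(z) = 1 + z + 99/250z².

Need |R(x)|<1, x<0.
x=-1.16: |R|=0.3729
R=1: x+99/250x²=0 ⇒ x=−250/99=-2.5253; min R=1−1/(4·99/250)=0.3687>−1
Confirm numerically:
  x=-2.009: |R|=0.58929 <1
  x=-1.511: |R|=0.39312 <1
  x=-1.457: |R|=0.38365 <1
  x=-2.775: |R|=1.27445 >1
  x=-2.771: |R|=1.26966 >1
Interval (-2.5253, 0).

(-2.5253,0); λ=-6 ⇒ h* = (250/99)/6 = 0.4209.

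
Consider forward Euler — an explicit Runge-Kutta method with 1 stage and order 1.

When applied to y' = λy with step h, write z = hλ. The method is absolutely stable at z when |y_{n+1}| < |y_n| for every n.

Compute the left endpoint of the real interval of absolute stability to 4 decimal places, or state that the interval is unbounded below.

On y'=λy, z=hλ:
  order 1, 1-stage ⇒ R(z)=1+z
  (e.g. R(-1.65)=-0.65000, |R|=0.65000)

Find x<0 with |R(x)|<1.
x=-1.65: |R|=0.6500
|R(-2.31)|=1.3100 |R(-1.7)|=0.7000 |R(-1.05)|=0.0500
Bisect:
  x_lo=-2.3986 |R|=1.3986  x_hi=-0.3135 |R|=0.6865
  mid=-1.35604 |R|=0.35604 →hi
  mid=-1.87734 |R|=0.87734 →hi
  mid=-2.13798 |R|=1.13798 →lo
  mid=-2.00766 |R|=1.00766 →lo
  mid=-1.94250 |R|=0.94250 →hi
  mid=-1.97508 |R|=0.97508 →hi
  mid=-1.99137 |R|=0.99137 →hi
  ...
  [-2.00002,-1.99990] ⇒ x*=-2.0000
Interval (-2.0000, 0).

left endpoint -2.0000.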